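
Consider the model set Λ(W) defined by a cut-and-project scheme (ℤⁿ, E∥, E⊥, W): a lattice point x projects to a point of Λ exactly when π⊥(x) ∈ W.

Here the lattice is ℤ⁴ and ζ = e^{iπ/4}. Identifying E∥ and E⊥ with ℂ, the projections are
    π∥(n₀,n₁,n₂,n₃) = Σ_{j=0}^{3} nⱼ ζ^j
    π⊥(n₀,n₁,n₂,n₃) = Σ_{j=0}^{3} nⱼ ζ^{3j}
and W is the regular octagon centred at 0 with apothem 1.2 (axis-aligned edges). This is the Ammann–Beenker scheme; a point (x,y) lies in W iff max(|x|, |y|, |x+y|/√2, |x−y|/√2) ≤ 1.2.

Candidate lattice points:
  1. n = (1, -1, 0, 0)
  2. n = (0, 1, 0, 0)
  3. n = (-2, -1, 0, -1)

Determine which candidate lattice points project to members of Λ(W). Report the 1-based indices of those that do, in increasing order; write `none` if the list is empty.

2

With ζ = e^{iπ/4} the internal vectors are ζ^0,ζ^3,ζ^6,ζ^9.
candidate 1: n = (1, -1, 0, 0) → π⊥ ≈ (+1.70711, -0.70711); max(|x|,|y|,|x±y|/√2) = 1.70711 > 1.2 ⇒ ∉ W
candidate 2: n = (0, 1, 0, 0) → π⊥ ≈ (-0.70711, +0.70711); max(|x|,|y|,|x±y|/√2) = 1.00000 ≤ 1.2 ⇒ ∈ W
candidate 3: n = (-2, -1, 0, -1) → π⊥ ≈ (-2.00000, -1.41421); max(|x|,|y|,|x±y|/√2) = 2.41421 > 1.2 ⇒ ∉ W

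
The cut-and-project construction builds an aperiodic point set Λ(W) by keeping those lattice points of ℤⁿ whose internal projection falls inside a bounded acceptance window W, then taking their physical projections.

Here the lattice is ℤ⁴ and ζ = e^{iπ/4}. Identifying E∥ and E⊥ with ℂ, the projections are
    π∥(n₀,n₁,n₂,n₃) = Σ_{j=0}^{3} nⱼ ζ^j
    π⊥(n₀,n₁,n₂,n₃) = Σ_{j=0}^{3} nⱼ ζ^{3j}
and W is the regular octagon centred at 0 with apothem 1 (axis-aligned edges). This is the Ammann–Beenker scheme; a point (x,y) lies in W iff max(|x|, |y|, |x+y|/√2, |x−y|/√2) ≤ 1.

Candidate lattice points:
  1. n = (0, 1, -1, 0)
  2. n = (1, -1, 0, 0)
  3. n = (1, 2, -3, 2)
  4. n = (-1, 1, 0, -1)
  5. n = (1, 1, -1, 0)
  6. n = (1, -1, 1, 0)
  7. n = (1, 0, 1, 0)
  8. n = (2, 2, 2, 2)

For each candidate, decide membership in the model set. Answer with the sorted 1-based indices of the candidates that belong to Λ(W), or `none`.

none

With ζ = e^{iπ/4} the internal vectors are ζ^0,ζ^3,ζ^6,ζ^9.
candidate 1: n = (0, 1, -1, 0) → π⊥ ≈ (-0.707107, +1.707107); max(|x|,|y|,|x±y|/√2) = 1.707107 > 1 ⇒ ∉ W
candidate 2: n = (1, -1, 0, 0) → π⊥ ≈ (+1.707107, -0.707107); max(|x|,|y|,|x±y|/√2) = 1.707107 > 1 ⇒ ∉ W
candidate 3: n = (1, 2, -3, 2) → π⊥ ≈ (+1.000000, +5.828427); max(|x|,|y|,|x±y|/√2) = 5.828427 > 1 ⇒ ∉ W
candidate 4: n = (-1, 1, 0, -1) → π⊥ ≈ (-2.414214, +0.000000); max(|x|,|y|,|x±y|/√2) = 2.414214 > 1 ⇒ ∉ W
candidate 5: n = (1, 1, -1, 0) → π⊥ ≈ (+0.292893, +1.707107); max(|x|,|y|,|x±y|/√2) = 1.707107 > 1 ⇒ ∉ W
candidate 6: n = (1, -1, 1, 0) → π⊥ ≈ (+1.707107, -1.707107); max(|x|,|y|,|x±y|/√2) = 2.414214 > 1 ⇒ ∉ W
candidate 7: n = (1, 0, 1, 0) → π⊥ ≈ (+1.000000, -1.000000); max(|x|,|y|,|x±y|/√2) = 1.414214 > 1 ⇒ ∉ W
candidate 8: n = (2, 2, 2, 2) → π⊥ ≈ (+2.000000, +0.828427); max(|x|,|y|,|x±y|/√2) = 2.000000 > 1 ⇒ ∉ W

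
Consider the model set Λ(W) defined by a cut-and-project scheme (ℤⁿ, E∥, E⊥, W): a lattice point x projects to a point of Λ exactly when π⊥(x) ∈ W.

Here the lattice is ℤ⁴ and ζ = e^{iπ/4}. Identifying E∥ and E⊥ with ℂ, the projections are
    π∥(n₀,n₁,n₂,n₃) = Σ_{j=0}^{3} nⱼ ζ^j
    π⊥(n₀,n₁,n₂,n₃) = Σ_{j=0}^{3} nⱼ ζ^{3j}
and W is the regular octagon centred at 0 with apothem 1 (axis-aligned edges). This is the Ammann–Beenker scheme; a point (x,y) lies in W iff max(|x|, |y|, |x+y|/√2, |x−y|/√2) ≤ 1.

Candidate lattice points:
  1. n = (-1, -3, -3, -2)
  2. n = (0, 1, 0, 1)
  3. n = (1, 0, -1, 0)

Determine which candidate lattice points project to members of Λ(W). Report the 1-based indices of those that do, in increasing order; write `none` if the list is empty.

1

π⊥(n) = n₀ + n₁ζ³ + n₂ζ⁶ + n₃ζ⁹ where ζ = e^{iπ/4}.
candidate 1: n = (-1, -3, -3, -2) → π⊥ ≈ (-0.29289, -0.53553); max(|x|,|y|,|x±y|/√2) = 0.58579 ≤ 1 ⇒ ∈ W
candidate 2: n = (0, 1, 0, 1) → π⊥ ≈ (+0.00000, +1.41421); max(|x|,|y|,|x±y|/√2) = 1.41421 > 1 ⇒ ∉ W
candidate 3: n = (1, 0, -1, 0) → π⊥ ≈ (+1.00000, +1.00000); max(|x|,|y|,|x±y|/√2) = 1.41421 > 1 ⇒ ∉ W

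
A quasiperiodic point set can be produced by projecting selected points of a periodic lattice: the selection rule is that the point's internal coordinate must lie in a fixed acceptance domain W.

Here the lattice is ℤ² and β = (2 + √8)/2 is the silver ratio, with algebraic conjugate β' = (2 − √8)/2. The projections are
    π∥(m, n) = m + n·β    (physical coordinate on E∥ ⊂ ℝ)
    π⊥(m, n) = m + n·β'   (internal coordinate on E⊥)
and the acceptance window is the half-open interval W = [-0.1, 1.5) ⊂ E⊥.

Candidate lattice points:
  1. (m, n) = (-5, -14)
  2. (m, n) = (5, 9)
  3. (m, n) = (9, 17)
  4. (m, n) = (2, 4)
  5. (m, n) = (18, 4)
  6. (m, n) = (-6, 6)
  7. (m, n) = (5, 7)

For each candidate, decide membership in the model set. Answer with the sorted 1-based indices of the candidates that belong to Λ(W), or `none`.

1, 2, 4

β' = (2−√8)/2 ≈ -0.41421.
[1] lift (-5,-14): star map gives 0.79899; window check -0.1 ≤ 0.79899 < 1.5 is true → IN Λ
[2] lift (5,9): star map gives 1.27208; window check -0.1 ≤ 1.27208 < 1.5 is true → IN Λ
[3] lift (9,17): star map gives 1.95837; window check -0.1 ≤ 1.95837 < 1.5 is false → out
[4] lift (2,4): star map gives 0.34315; window check -0.1 ≤ 0.34315 < 1.5 is true → IN Λ
[5] lift (18,4): star map gives 16.34315; window check -0.1 ≤ 16.34315 < 1.5 is false → out
[6] lift (-6,6): star map gives -8.48528; window check -0.1 ≤ -8.48528 < 1.5 is false → out
[7] lift (5,7): star map gives 2.10051; window check -0.1 ≤ 2.10051 < 1.5 is false → out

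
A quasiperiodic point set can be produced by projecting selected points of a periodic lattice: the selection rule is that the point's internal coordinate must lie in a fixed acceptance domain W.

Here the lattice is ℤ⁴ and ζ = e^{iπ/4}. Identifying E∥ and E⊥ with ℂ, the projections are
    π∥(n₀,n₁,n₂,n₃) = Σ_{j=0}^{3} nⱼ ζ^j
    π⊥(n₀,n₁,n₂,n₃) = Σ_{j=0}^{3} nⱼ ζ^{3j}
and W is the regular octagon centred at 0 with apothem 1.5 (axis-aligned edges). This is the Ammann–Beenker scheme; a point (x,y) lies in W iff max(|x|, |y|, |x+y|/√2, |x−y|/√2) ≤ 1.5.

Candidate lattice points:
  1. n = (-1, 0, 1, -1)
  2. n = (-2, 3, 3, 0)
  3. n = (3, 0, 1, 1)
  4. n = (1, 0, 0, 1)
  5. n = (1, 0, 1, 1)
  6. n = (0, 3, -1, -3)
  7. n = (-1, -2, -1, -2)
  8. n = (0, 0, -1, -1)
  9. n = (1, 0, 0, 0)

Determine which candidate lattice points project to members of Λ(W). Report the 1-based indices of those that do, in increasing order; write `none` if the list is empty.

Internal map: ζ^{3j} for j=0..3 gives (1,0), (−√2/2,√2/2), (0,−1), (√2/2,√2/2).
#1 (-1, 0, 1, -1): internal (-1.70711, -1.70711); octagon support 2.41421 vs apothem 1.5 → ∉ W
#2 (-2, 3, 3, 0): internal (-4.12132, -0.87868); octagon support 4.12132 vs apothem 1.5 → ∉ W
#3 (3, 0, 1, 1): internal (3.70711, -0.29289); octagon support 3.70711 vs apothem 1.5 → ∉ W
#4 (1, 0, 0, 1): internal (1.70711, 0.70711); octagon support 1.70711 vs apothem 1.5 → ∉ W
#5 (1, 0, 1, 1): internal (1.70711, -0.29289); octagon support 1.70711 vs apothem 1.5 → ∉ W
#6 (0, 3, -1, -3): internal (-4.24264, 1.00000); octagon support 4.24264 vs apothem 1.5 → ∉ W
#7 (-1, -2, -1, -2): internal (-1.00000, -1.82843); octagon support 2.00000 vs apothem 1.5 → ∉ W
#8 (0, 0, -1, -1): internal (-0.70711, 0.29289); octagon support 0.70711 vs apothem 1.5 → ∈ W
#9 (1, 0, 0, 0): internal (1.00000, 0.00000); octagon support 1.00000 vs apothem 1.5 → ∈ W

8, 9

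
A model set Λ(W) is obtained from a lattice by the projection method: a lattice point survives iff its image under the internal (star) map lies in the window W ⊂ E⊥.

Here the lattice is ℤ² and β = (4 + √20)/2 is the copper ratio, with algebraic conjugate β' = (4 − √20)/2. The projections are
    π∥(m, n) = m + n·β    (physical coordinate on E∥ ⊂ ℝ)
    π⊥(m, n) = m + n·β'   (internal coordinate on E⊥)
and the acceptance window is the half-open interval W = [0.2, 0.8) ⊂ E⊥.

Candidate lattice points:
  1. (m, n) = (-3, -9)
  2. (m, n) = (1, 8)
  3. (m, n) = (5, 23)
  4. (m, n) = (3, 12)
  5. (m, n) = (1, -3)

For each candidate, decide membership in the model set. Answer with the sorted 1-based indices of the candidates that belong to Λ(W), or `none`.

none

Numerically β ≈ 4.236068 and β' = −1/β ≈ -0.236068.
candidate 1: (m,n)=(-3,-9) → π∥ = -3-9·β ≈ -41.124612, π⊥ = -3-9·β' ≈ -0.875388 ∉ [0.2, 0.8) ⇒ out
candidate 2: (m,n)=(1,8) → π∥ = 1+8·β ≈ 34.888544, π⊥ = 1+8·β' ≈ -0.888544 ∉ [0.2, 0.8) ⇒ out
candidate 3: (m,n)=(5,23) → π∥ = 5+23·β ≈ 102.429563, π⊥ = 5+23·β' ≈ -0.429563 ∉ [0.2, 0.8) ⇒ out
candidate 4: (m,n)=(3,12) → π∥ = 3+12·β ≈ 53.832816, π⊥ = 3+12·β' ≈ 0.167184 ∉ [0.2, 0.8) ⇒ out
candidate 5: (m,n)=(1,-3) → π∥ = 1-3·β ≈ -11.708204, π⊥ = 1-3·β' ≈ 1.708204 ∉ [0.2, 0.8) ⇒ out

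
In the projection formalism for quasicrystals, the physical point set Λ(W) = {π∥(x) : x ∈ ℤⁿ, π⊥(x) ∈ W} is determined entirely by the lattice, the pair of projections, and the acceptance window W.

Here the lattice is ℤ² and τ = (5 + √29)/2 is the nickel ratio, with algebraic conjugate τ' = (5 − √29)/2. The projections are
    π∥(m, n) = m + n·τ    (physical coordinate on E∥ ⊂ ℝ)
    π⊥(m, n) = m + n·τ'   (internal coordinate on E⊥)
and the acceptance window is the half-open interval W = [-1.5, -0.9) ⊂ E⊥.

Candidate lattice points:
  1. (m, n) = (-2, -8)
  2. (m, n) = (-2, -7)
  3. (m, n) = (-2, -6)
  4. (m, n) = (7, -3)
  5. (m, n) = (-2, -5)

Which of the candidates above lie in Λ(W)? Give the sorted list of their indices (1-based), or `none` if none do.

Compute τ' = (5−√29)/2 = -0.1926, so π⊥(m,n) = m -0.1926·n.
[1] lift (-2,-8): star map gives -0.4593; window check -1.5 ≤ -0.4593 < -0.9 is false → out
[2] lift (-2,-7): star map gives -0.6519; window check -1.5 ≤ -0.6519 < -0.9 is false → out
[3] lift (-2,-6): star map gives -0.8445; window check -1.5 ≤ -0.8445 < -0.9 is false → out
[4] lift (7,-3): star map gives 7.5777; window check -1.5 ≤ 7.5777 < -0.9 is false → out
[5] lift (-2,-5): star map gives -1.0371; window check -1.5 ≤ -1.0371 < -0.9 is true → IN Λ

5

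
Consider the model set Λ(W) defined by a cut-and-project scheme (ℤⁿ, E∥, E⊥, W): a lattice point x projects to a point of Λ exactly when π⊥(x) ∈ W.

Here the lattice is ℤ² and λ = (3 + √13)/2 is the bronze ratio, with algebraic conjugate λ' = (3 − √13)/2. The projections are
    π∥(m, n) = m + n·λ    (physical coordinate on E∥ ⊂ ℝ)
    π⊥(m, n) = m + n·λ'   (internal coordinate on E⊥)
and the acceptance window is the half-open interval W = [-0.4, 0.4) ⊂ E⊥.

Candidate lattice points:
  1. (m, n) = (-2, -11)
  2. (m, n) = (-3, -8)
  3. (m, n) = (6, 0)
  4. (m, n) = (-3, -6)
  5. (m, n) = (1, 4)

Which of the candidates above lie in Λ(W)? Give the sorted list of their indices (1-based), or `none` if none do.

5

λ' = (3−√13)/2 ≈ -0.3028.
#1 (-2,-11): internal coord -2 + (-11)·λ' = +1.3305; +1.3305 ∉ [-0.4, 0.4) → out
#2 (-3,-8): internal coord -3 + (-8)·λ' = -0.5778; -0.5778 ∉ [-0.4, 0.4) → out
#3 (6,0): internal coord 6 + (0)·λ' = +6.0000; +6.0000 ∉ [-0.4, 0.4) → out
#4 (-3,-6): internal coord -3 + (-6)·λ' = -1.1833; -1.1833 ∉ [-0.4, 0.4) → out
#5 (1,4): internal coord 1 + (4)·λ' = -0.2111; -0.2111 ∈ [-0.4, 0.4) → IN Λ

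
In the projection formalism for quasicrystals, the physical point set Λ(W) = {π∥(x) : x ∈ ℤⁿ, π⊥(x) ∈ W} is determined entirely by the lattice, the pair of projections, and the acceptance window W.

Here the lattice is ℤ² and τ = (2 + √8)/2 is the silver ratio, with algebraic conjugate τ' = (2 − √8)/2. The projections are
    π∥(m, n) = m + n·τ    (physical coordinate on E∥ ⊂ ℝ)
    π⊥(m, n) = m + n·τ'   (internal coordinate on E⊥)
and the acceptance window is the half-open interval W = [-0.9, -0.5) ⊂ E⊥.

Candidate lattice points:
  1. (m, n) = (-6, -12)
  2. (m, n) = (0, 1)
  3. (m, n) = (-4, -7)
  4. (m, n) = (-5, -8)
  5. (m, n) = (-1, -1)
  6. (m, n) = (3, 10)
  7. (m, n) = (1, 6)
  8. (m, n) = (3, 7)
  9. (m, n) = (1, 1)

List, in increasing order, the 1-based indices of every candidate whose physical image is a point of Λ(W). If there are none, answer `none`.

5

τ' = (2−√8)/2 ≈ -0.414214.
candidate 1: (m,n)=(-6,-12) → π∥ = -6-12·τ ≈ -34.970563, π⊥ = -6-12·τ' ≈ -1.029437 ∉ [-0.9, -0.5) ⇒ out
candidate 2: (m,n)=(0,1) → π∥ = 0+1·τ ≈ 2.414214, π⊥ = 0+1·τ' ≈ -0.414214 ∉ [-0.9, -0.5) ⇒ out
candidate 3: (m,n)=(-4,-7) → π∥ = -4-7·τ ≈ -20.899495, π⊥ = -4-7·τ' ≈ -1.100505 ∉ [-0.9, -0.5) ⇒ out
candidate 4: (m,n)=(-5,-8) → π∥ = -5-8·τ ≈ -24.313708, π⊥ = -5-8·τ' ≈ -1.686292 ∉ [-0.9, -0.5) ⇒ out
candidate 5: (m,n)=(-1,-1) → π∥ = -1-1·τ ≈ -3.414214, π⊥ = -1-1·τ' ≈ -0.585786 ∈ [-0.9, -0.5) ⇒ IN Λ
candidate 6: (m,n)=(3,10) → π∥ = 3+10·τ ≈ 27.142136, π⊥ = 3+10·τ' ≈ -1.142136 ∉ [-0.9, -0.5) ⇒ out
candidate 7: (m,n)=(1,6) → π∥ = 1+6·τ ≈ 15.485281, π⊥ = 1+6·τ' ≈ -1.485281 ∉ [-0.9, -0.5) ⇒ out
candidate 8: (m,n)=(3,7) → π∥ = 3+7·τ ≈ 19.899495, π⊥ = 3+7·τ' ≈ 0.100505 ∉ [-0.9, -0.5) ⇒ out
candidate 9: (m,n)=(1,1) → π∥ = 1+1·τ ≈ 3.414214, π⊥ = 1+1·τ' ≈ 0.585786 ∉ [-0.9, -0.5) ⇒ out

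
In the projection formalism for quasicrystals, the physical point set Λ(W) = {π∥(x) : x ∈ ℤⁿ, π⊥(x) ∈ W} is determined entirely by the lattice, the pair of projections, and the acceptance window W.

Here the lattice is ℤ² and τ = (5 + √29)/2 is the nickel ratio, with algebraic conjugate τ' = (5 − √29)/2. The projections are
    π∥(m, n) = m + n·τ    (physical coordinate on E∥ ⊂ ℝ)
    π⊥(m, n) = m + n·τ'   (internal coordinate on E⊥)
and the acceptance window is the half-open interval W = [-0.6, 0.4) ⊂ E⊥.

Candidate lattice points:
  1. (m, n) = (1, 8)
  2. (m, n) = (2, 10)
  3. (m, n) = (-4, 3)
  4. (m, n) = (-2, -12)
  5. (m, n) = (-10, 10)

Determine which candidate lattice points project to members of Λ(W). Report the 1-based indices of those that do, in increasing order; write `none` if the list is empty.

Compute τ' = (5−√29)/2 = -0.1926, so π⊥(m,n) = m -0.1926·n.
[1] lift (1,8): star map gives -0.5407; window check -0.6 ≤ -0.5407 < 0.4 is true → IN Λ
[2] lift (2,10): star map gives 0.0742; window check -0.6 ≤ 0.0742 < 0.4 is true → IN Λ
[3] lift (-4,3): star map gives -4.5777; window check -0.6 ≤ -4.5777 < 0.4 is false → out
[4] lift (-2,-12): star map gives 0.3110; window check -0.6 ≤ 0.3110 < 0.4 is true → IN Λ
[5] lift (-10,10): star map gives -11.9258; window check -0.6 ≤ -11.9258 < 0.4 is false → out

1, 2, 4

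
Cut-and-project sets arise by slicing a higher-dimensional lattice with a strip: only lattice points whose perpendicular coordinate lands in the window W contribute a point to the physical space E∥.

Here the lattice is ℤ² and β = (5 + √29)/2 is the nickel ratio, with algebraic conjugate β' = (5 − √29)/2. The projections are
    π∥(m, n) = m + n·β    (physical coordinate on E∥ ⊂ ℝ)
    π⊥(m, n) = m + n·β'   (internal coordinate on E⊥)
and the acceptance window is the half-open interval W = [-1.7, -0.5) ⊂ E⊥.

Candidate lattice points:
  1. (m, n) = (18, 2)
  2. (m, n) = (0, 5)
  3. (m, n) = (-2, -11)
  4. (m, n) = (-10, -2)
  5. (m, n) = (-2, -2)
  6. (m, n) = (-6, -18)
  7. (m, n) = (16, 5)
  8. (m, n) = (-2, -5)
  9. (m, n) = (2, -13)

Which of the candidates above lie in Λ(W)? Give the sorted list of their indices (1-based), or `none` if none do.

Numerically β ≈ 5.192582 and β' = −1/β ≈ -0.192582.
#1 (18,2): internal coord 18 + (2)·β' = +17.614835; +17.614835 ∉ [-1.7, -0.5) → out
#2 (0,5): internal coord 0 + (5)·β' = -0.962912; -0.962912 ∈ [-1.7, -0.5) → IN Λ
#3 (-2,-11): internal coord -2 + (-11)·β' = +0.118406; +0.118406 ∉ [-1.7, -0.5) → out
#4 (-10,-2): internal coord -10 + (-2)·β' = -9.614835; -9.614835 ∉ [-1.7, -0.5) → out
#5 (-2,-2): internal coord -2 + (-2)·β' = -1.614835; -1.614835 ∈ [-1.7, -0.5) → IN Λ
#6 (-6,-18): internal coord -6 + (-18)·β' = -2.533517; -2.533517 ∉ [-1.7, -0.5) → out
#7 (16,5): internal coord 16 + (5)·β' = +15.037088; +15.037088 ∉ [-1.7, -0.5) → out
#8 (-2,-5): internal coord -2 + (-5)·β' = -1.037088; -1.037088 ∈ [-1.7, -0.5) → IN Λ
#9 (2,-13): internal coord 2 + (-13)·β' = +4.503571; +4.503571 ∉ [-1.7, -0.5) → out

2, 5, 8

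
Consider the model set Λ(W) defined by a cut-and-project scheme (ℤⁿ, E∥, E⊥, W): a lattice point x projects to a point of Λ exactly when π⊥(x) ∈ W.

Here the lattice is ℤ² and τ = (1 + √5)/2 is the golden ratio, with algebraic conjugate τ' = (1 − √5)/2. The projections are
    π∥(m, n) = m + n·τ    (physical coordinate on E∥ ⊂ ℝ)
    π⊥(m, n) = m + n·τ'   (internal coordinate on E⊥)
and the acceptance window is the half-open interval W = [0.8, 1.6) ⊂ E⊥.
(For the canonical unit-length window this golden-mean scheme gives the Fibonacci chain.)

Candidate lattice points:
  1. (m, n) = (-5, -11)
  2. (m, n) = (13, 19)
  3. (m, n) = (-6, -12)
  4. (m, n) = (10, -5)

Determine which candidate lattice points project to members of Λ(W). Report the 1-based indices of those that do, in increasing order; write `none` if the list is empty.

2, 3

Numerically τ ≈ 1.61803 and τ' = −1/τ ≈ -0.61803.
#1 (-5,-11): internal coord -5 + (-11)·τ' = +1.79837; +1.79837 ∉ [0.8, 1.6) → out
#2 (13,19): internal coord 13 + (19)·τ' = +1.25735; +1.25735 ∈ [0.8, 1.6) → IN Λ
#3 (-6,-12): internal coord -6 + (-12)·τ' = +1.41641; +1.41641 ∈ [0.8, 1.6) → IN Λ
#4 (10,-5): internal coord 10 + (-5)·τ' = +13.09017; +13.09017 ∉ [0.8, 1.6) → out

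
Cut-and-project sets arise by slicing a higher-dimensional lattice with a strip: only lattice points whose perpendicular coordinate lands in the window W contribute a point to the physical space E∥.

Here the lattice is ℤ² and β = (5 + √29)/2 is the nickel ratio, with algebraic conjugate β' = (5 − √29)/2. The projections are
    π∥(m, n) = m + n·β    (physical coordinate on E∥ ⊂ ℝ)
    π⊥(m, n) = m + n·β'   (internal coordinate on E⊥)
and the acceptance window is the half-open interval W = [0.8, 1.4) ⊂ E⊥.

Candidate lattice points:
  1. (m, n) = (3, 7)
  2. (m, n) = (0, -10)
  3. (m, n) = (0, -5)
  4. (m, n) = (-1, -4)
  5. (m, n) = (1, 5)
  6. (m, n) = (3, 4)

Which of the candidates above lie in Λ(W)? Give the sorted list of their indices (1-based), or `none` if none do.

3

β' = (5−√29)/2 ≈ -0.19258.
candidate 1: (m,n)=(3,7) → π∥ = 3+7·β ≈ 39.34808, π⊥ = 3+7·β' ≈ 1.65192 ∉ [0.8, 1.4) ⇒ out
candidate 2: (m,n)=(0,-10) → π∥ = 0-10·β ≈ -51.92582, π⊥ = 0-10·β' ≈ 1.92582 ∉ [0.8, 1.4) ⇒ out
candidate 3: (m,n)=(0,-5) → π∥ = 0-5·β ≈ -25.96291, π⊥ = 0-5·β' ≈ 0.96291 ∈ [0.8, 1.4) ⇒ IN Λ
candidate 4: (m,n)=(-1,-4) → π∥ = -1-4·β ≈ -21.77033, π⊥ = -1-4·β' ≈ -0.22967 ∉ [0.8, 1.4) ⇒ out
candidate 5: (m,n)=(1,5) → π∥ = 1+5·β ≈ 26.96291, π⊥ = 1+5·β' ≈ 0.03709 ∉ [0.8, 1.4) ⇒ out
candidate 6: (m,n)=(3,4) → π∥ = 3+4·β ≈ 23.77033, π⊥ = 3+4·β' ≈ 2.22967 ∉ [0.8, 1.4) ⇒ out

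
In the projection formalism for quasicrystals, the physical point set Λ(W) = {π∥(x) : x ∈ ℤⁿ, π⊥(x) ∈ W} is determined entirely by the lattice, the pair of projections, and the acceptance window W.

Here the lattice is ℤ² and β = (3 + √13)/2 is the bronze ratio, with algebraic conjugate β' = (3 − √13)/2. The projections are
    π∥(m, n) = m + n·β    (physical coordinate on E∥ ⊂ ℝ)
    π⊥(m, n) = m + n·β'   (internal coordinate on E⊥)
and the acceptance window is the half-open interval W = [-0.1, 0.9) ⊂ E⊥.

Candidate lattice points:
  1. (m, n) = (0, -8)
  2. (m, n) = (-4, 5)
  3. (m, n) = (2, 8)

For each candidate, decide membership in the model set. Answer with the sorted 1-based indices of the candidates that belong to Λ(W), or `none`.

Compute β' = (3−√13)/2 = -0.3028, so π⊥(m,n) = m -0.3028·n.
candidate 1: (m,n)=(0,-8) → π∥ = 0-8·β ≈ -26.4222, π⊥ = 0-8·β' ≈ 2.4222 ∉ [-0.1, 0.9) ⇒ out
candidate 2: (m,n)=(-4,5) → π∥ = -4+5·β ≈ 12.5139, π⊥ = -4+5·β' ≈ -5.5139 ∉ [-0.1, 0.9) ⇒ out
candidate 3: (m,n)=(2,8) → π∥ = 2+8·β ≈ 28.4222, π⊥ = 2+8·β' ≈ -0.4222 ∉ [-0.1, 0.9) ⇒ out

none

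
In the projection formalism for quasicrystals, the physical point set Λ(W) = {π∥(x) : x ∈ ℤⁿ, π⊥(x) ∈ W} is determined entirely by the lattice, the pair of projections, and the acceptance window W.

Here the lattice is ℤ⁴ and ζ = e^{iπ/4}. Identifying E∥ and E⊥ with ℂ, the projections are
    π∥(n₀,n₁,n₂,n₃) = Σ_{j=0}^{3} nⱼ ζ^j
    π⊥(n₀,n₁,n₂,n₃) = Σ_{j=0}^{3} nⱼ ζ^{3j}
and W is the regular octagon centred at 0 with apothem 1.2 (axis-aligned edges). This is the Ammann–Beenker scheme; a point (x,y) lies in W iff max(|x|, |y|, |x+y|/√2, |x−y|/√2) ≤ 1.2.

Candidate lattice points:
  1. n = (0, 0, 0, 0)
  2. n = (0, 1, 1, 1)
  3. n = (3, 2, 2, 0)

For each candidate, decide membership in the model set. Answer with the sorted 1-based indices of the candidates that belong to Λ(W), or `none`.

Internal map: ζ^{3j} for j=0..3 gives (1,0), (−√2/2,√2/2), (0,−1), (√2/2,√2/2).
candidate 1: n = (0, 0, 0, 0) → π⊥ ≈ (+0.0000, +0.0000); max(|x|,|y|,|x±y|/√2) = 0.0000 ≤ 1.2 ⇒ ∈ W
candidate 2: n = (0, 1, 1, 1) → π⊥ ≈ (+0.0000, +0.4142); max(|x|,|y|,|x±y|/√2) = 0.4142 ≤ 1.2 ⇒ ∈ W
candidate 3: n = (3, 2, 2, 0) → π⊥ ≈ (+1.5858, -0.5858); max(|x|,|y|,|x±y|/√2) = 1.5858 > 1.2 ⇒ ∉ W

1, 2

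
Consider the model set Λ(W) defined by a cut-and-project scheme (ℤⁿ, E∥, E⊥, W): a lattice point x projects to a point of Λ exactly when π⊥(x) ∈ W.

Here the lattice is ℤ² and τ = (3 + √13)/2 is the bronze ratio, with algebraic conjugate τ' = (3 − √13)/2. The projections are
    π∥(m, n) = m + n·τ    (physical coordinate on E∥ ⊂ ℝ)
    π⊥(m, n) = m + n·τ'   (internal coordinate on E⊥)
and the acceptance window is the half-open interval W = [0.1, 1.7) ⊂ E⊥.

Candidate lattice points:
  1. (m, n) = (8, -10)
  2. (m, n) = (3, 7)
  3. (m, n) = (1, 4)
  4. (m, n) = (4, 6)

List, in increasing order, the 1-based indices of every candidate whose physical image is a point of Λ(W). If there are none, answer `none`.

2

τ' = (3−√13)/2 ≈ -0.3028.
candidate 1: (m,n)=(8,-10) → π∥ = 8-10·τ ≈ -25.0278, π⊥ = 8-10·τ' ≈ 11.0278 ∉ [0.1, 1.7) ⇒ out
candidate 2: (m,n)=(3,7) → π∥ = 3+7·τ ≈ 26.1194, π⊥ = 3+7·τ' ≈ 0.8806 ∈ [0.1, 1.7) ⇒ IN Λ
candidate 3: (m,n)=(1,4) → π∥ = 1+4·τ ≈ 14.2111, π⊥ = 1+4·τ' ≈ -0.2111 ∉ [0.1, 1.7) ⇒ out
candidate 4: (m,n)=(4,6) → π∥ = 4+6·τ ≈ 23.8167, π⊥ = 4+6·τ' ≈ 2.1833 ∉ [0.1, 1.7) ⇒ out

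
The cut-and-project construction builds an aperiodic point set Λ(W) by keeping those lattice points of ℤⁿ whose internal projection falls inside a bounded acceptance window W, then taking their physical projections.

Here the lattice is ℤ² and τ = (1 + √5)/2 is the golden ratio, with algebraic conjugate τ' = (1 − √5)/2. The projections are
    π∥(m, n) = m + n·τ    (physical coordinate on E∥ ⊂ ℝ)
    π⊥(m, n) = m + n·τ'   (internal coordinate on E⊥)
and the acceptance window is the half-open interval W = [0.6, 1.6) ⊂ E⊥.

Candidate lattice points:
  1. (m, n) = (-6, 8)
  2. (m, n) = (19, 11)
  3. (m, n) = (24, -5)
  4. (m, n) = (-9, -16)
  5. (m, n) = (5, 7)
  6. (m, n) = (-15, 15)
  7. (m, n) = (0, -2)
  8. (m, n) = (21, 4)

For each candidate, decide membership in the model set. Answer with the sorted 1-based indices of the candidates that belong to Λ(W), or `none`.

4, 5, 7

Compute τ' = (1−√5)/2 = -0.6180, so π⊥(m,n) = m -0.6180·n.
candidate 1: (m,n)=(-6,8) → π∥ = -6+8·τ ≈ 6.9443, π⊥ = -6+8·τ' ≈ -10.9443 ∉ [0.6, 1.6) ⇒ out
candidate 2: (m,n)=(19,11) → π∥ = 19+11·τ ≈ 36.7984, π⊥ = 19+11·τ' ≈ 12.2016 ∉ [0.6, 1.6) ⇒ out
candidate 3: (m,n)=(24,-5) → π∥ = 24-5·τ ≈ 15.9098, π⊥ = 24-5·τ' ≈ 27.0902 ∉ [0.6, 1.6) ⇒ out
candidate 4: (m,n)=(-9,-16) → π∥ = -9-16·τ ≈ -34.8885, π⊥ = -9-16·τ' ≈ 0.8885 ∈ [0.6, 1.6) ⇒ IN Λ
candidate 5: (m,n)=(5,7) → π∥ = 5+7·τ ≈ 16.3262, π⊥ = 5+7·τ' ≈ 0.6738 ∈ [0.6, 1.6) ⇒ IN Λ
candidate 6: (m,n)=(-15,15) → π∥ = -15+15·τ ≈ 9.2705, π⊥ = -15+15·τ' ≈ -24.2705 ∉ [0.6, 1.6) ⇒ out
candidate 7: (m,n)=(0,-2) → π∥ = 0-2·τ ≈ -3.2361, π⊥ = 0-2·τ' ≈ 1.2361 ∈ [0.6, 1.6) ⇒ IN Λ
candidate 8: (m,n)=(21,4) → π∥ = 21+4·τ ≈ 27.4721, π⊥ = 21+4·τ' ≈ 18.5279 ∉ [0.6, 1.6) ⇒ out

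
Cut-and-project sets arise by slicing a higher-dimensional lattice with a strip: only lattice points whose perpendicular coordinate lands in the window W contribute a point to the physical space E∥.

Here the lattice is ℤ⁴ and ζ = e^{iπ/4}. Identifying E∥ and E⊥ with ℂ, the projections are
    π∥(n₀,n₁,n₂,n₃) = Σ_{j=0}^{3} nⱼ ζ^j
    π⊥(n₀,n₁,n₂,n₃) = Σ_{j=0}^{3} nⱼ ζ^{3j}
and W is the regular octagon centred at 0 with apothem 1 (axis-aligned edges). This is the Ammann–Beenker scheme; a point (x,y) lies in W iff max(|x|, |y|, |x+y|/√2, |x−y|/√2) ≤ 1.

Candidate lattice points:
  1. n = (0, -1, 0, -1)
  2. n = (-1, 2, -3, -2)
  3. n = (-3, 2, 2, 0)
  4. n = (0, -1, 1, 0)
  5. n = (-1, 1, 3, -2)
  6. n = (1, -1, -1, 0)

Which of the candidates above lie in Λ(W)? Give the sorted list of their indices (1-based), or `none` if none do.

none

With ζ = e^{iπ/4} the internal vectors are ζ^0,ζ^3,ζ^6,ζ^9.
#1 (0, -1, 0, -1): internal (0.000000, -1.414214); octagon support 1.414214 vs apothem 1 → ∉ W
#2 (-1, 2, -3, -2): internal (-3.828427, 3.000000); octagon support 4.828427 vs apothem 1 → ∉ W
#3 (-3, 2, 2, 0): internal (-4.414214, -0.585786); octagon support 4.414214 vs apothem 1 → ∉ W
#4 (0, -1, 1, 0): internal (0.707107, -1.707107); octagon support 1.707107 vs apothem 1 → ∉ W
#5 (-1, 1, 3, -2): internal (-3.121320, -3.707107); octagon support 4.828427 vs apothem 1 → ∉ W
#6 (1, -1, -1, 0): internal (1.707107, 0.292893); octagon support 1.707107 vs apothem 1 → ∉ W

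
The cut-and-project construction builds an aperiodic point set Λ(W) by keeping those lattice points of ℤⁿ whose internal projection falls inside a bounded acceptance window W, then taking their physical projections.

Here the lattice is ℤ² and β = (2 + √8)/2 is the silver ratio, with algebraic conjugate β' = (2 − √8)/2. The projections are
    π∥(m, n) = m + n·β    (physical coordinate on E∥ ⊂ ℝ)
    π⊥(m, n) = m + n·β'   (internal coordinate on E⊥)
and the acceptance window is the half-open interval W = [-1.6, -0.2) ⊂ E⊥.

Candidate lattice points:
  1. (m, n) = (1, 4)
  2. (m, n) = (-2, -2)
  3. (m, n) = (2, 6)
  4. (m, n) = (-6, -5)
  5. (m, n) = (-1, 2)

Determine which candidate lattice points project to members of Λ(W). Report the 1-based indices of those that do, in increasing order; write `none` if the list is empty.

Numerically β ≈ 2.414214 and β' = −1/β ≈ -0.414214.
candidate 1: (m,n)=(1,4) → π∥ = 1+4·β ≈ 10.656854, π⊥ = 1+4·β' ≈ -0.656854 ∈ [-1.6, -0.2) ⇒ IN Λ
candidate 2: (m,n)=(-2,-2) → π∥ = -2-2·β ≈ -6.828427, π⊥ = -2-2·β' ≈ -1.171573 ∈ [-1.6, -0.2) ⇒ IN Λ
candidate 3: (m,n)=(2,6) → π∥ = 2+6·β ≈ 16.485281, π⊥ = 2+6·β' ≈ -0.485281 ∈ [-1.6, -0.2) ⇒ IN Λ
candidate 4: (m,n)=(-6,-5) → π∥ = -6-5·β ≈ -18.071068, π⊥ = -6-5·β' ≈ -3.928932 ∉ [-1.6, -0.2) ⇒ out
candidate 5: (m,n)=(-1,2) → π∥ = -1+2·β ≈ 3.828427, π⊥ = -1+2·β' ≈ -1.828427 ∉ [-1.6, -0.2) ⇒ out

1, 2, 3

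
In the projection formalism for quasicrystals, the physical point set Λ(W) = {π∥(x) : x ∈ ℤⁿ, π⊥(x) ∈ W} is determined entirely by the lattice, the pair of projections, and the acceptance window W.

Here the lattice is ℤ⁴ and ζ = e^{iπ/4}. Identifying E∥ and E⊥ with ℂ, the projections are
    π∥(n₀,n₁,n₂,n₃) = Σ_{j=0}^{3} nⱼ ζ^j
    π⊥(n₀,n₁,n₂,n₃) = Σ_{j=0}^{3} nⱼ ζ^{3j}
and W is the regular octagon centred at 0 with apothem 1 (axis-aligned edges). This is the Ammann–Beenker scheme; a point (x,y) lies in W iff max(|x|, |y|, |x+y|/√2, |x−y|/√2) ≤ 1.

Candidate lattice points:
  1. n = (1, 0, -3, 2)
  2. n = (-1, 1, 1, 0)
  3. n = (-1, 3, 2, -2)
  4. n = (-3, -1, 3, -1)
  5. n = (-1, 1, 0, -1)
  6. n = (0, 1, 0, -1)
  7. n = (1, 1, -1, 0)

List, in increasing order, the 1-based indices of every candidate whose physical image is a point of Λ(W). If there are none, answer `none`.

Internal map: ζ^{3j} for j=0..3 gives (1,0), (−√2/2,√2/2), (0,−1), (√2/2,√2/2).
candidate 1: n = (1, 0, -3, 2) → π⊥ ≈ (+2.414214, +4.414214); max(|x|,|y|,|x±y|/√2) = 4.828427 > 1 ⇒ ∉ W
candidate 2: n = (-1, 1, 1, 0) → π⊥ ≈ (-1.707107, -0.292893); max(|x|,|y|,|x±y|/√2) = 1.707107 > 1 ⇒ ∉ W
candidate 3: n = (-1, 3, 2, -2) → π⊥ ≈ (-4.535534, -1.292893); max(|x|,|y|,|x±y|/√2) = 4.535534 > 1 ⇒ ∉ W
candidate 4: n = (-3, -1, 3, -1) → π⊥ ≈ (-3.000000, -4.414214); max(|x|,|y|,|x±y|/√2) = 5.242641 > 1 ⇒ ∉ W
candidate 5: n = (-1, 1, 0, -1) → π⊥ ≈ (-2.414214, +0.000000); max(|x|,|y|,|x±y|/√2) = 2.414214 > 1 ⇒ ∉ W
candidate 6: n = (0, 1, 0, -1) → π⊥ ≈ (-1.414214, +0.000000); max(|x|,|y|,|x±y|/√2) = 1.414214 > 1 ⇒ ∉ W
candidate 7: n = (1, 1, -1, 0) → π⊥ ≈ (+0.292893, +1.707107); max(|x|,|y|,|x±y|/√2) = 1.707107 > 1 ⇒ ∉ W

none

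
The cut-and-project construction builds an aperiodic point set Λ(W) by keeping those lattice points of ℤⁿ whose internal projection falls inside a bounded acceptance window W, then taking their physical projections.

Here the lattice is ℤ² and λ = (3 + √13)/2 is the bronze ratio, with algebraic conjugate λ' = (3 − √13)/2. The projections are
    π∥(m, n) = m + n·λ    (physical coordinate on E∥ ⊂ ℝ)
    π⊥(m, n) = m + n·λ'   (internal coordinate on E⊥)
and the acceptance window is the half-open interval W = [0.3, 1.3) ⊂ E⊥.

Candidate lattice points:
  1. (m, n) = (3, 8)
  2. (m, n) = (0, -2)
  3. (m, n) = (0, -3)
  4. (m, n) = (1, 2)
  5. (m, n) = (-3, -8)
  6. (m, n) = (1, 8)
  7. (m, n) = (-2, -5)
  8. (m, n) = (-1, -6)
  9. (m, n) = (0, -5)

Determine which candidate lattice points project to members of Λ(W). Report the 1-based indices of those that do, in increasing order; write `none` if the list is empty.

1, 2, 3, 4, 8

Numerically λ ≈ 3.30278 and λ' = −1/λ ≈ -0.30278.
[1] lift (3,8): star map gives 0.57779; window check 0.3 ≤ 0.57779 < 1.3 is true → IN Λ
[2] lift (0,-2): star map gives 0.60555; window check 0.3 ≤ 0.60555 < 1.3 is true → IN Λ
[3] lift (0,-3): star map gives 0.90833; window check 0.3 ≤ 0.90833 < 1.3 is true → IN Λ
[4] lift (1,2): star map gives 0.39445; window check 0.3 ≤ 0.39445 < 1.3 is true → IN Λ
[5] lift (-3,-8): star map gives -0.57779; window check 0.3 ≤ -0.57779 < 1.3 is false → out
[6] lift (1,8): star map gives -1.42221; window check 0.3 ≤ -1.42221 < 1.3 is false → out
[7] lift (-2,-5): star map gives -0.48612; window check 0.3 ≤ -0.48612 < 1.3 is false → out
[8] lift (-1,-6): star map gives 0.81665; window check 0.3 ≤ 0.81665 < 1.3 is true → IN Λ
[9] lift (0,-5): star map gives 1.51388; window check 0.3 ≤ 1.51388 < 1.3 is false → out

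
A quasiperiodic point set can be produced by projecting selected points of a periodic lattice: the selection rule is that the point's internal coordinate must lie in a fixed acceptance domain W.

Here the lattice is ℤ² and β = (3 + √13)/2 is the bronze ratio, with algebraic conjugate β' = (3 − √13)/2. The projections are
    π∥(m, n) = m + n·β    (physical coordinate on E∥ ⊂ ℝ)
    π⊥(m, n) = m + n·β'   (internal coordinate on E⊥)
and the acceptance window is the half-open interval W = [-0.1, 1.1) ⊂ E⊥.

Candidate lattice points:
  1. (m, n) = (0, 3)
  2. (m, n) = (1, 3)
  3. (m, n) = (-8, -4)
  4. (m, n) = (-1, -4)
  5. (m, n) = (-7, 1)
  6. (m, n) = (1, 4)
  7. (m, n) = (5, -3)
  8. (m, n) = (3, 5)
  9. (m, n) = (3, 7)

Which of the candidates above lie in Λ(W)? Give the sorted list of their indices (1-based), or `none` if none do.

Compute β' = (3−√13)/2 = -0.30278, so π⊥(m,n) = m -0.30278·n.
candidate 1: (m,n)=(0,3) → π∥ = 0+3·β ≈ 9.90833, π⊥ = 0+3·β' ≈ -0.90833 ∉ [-0.1, 1.1) ⇒ out
candidate 2: (m,n)=(1,3) → π∥ = 1+3·β ≈ 10.90833, π⊥ = 1+3·β' ≈ 0.09167 ∈ [-0.1, 1.1) ⇒ IN Λ
candidate 3: (m,n)=(-8,-4) → π∥ = -8-4·β ≈ -21.21110, π⊥ = -8-4·β' ≈ -6.78890 ∉ [-0.1, 1.1) ⇒ out
candidate 4: (m,n)=(-1,-4) → π∥ = -1-4·β ≈ -14.21110, π⊥ = -1-4·β' ≈ 0.21110 ∈ [-0.1, 1.1) ⇒ IN Λ
candidate 5: (m,n)=(-7,1) → π∥ = -7+1·β ≈ -3.69722, π⊥ = -7+1·β' ≈ -7.30278 ∉ [-0.1, 1.1) ⇒ out
candidate 6: (m,n)=(1,4) → π∥ = 1+4·β ≈ 14.21110, π⊥ = 1+4·β' ≈ -0.21110 ∉ [-0.1, 1.1) ⇒ out
candidate 7: (m,n)=(5,-3) → π∥ = 5-3·β ≈ -4.90833, π⊥ = 5-3·β' ≈ 5.90833 ∉ [-0.1, 1.1) ⇒ out
candidate 8: (m,n)=(3,5) → π∥ = 3+5·β ≈ 19.51388, π⊥ = 3+5·β' ≈ 1.48612 ∉ [-0.1, 1.1) ⇒ out
candidate 9: (m,n)=(3,7) → π∥ = 3+7·β ≈ 26.11943, π⊥ = 3+7·β' ≈ 0.88057 ∈ [-0.1, 1.1) ⇒ IN Λ

2, 4, 9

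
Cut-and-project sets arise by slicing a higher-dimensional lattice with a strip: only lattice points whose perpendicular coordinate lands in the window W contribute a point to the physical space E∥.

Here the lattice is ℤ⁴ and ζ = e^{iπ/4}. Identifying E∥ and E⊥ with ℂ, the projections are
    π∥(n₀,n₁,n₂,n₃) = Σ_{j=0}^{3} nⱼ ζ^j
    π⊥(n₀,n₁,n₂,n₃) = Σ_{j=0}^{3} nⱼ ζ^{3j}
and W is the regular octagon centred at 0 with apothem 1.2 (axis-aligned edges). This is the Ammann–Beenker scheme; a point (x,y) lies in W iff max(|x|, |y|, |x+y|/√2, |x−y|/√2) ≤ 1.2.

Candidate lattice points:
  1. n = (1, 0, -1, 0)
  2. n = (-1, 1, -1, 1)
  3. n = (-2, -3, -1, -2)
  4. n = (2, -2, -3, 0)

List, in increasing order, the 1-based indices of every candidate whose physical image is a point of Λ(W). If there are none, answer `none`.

none

Internal map: ζ^{3j} for j=0..3 gives (1,0), (−√2/2,√2/2), (0,−1), (√2/2,√2/2).
candidate 1: n = (1, 0, -1, 0) → π⊥ ≈ (+1.00000, +1.00000); max(|x|,|y|,|x±y|/√2) = 1.41421 > 1.2 ⇒ ∉ W
candidate 2: n = (-1, 1, -1, 1) → π⊥ ≈ (-1.00000, +2.41421); max(|x|,|y|,|x±y|/√2) = 2.41421 > 1.2 ⇒ ∉ W
candidate 3: n = (-2, -3, -1, -2) → π⊥ ≈ (-1.29289, -2.53553); max(|x|,|y|,|x±y|/√2) = 2.70711 > 1.2 ⇒ ∉ W
candidate 4: n = (2, -2, -3, 0) → π⊥ ≈ (+3.41421, +1.58579); max(|x|,|y|,|x±y|/√2) = 3.53553 > 1.2 ⇒ ∉ W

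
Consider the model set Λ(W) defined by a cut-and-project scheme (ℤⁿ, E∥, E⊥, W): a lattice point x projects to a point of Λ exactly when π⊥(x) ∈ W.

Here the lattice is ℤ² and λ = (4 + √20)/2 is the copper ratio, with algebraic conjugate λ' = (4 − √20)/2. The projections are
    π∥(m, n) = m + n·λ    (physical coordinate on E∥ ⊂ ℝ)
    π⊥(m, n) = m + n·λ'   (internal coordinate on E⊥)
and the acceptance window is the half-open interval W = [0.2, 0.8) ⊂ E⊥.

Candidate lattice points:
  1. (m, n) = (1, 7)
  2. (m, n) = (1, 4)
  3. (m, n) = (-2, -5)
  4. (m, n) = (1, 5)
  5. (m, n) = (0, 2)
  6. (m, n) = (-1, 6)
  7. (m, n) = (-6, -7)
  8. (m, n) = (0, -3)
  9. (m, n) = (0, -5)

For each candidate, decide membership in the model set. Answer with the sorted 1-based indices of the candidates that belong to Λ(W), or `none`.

8

Numerically λ ≈ 4.23607 and λ' = −1/λ ≈ -0.23607.
candidate 1: (m,n)=(1,7) → π∥ = 1+7·λ ≈ 30.65248, π⊥ = 1+7·λ' ≈ -0.65248 ∉ [0.2, 0.8) ⇒ out
candidate 2: (m,n)=(1,4) → π∥ = 1+4·λ ≈ 17.94427, π⊥ = 1+4·λ' ≈ 0.05573 ∉ [0.2, 0.8) ⇒ out
candidate 3: (m,n)=(-2,-5) → π∥ = -2-5·λ ≈ -23.18034, π⊥ = -2-5·λ' ≈ -0.81966 ∉ [0.2, 0.8) ⇒ out
candidate 4: (m,n)=(1,5) → π∥ = 1+5·λ ≈ 22.18034, π⊥ = 1+5·λ' ≈ -0.18034 ∉ [0.2, 0.8) ⇒ out
candidate 5: (m,n)=(0,2) → π∥ = 0+2·λ ≈ 8.47214, π⊥ = 0+2·λ' ≈ -0.47214 ∉ [0.2, 0.8) ⇒ out
candidate 6: (m,n)=(-1,6) → π∥ = -1+6·λ ≈ 24.41641, π⊥ = -1+6·λ' ≈ -2.41641 ∉ [0.2, 0.8) ⇒ out
candidate 7: (m,n)=(-6,-7) → π∥ = -6-7·λ ≈ -35.65248, π⊥ = -6-7·λ' ≈ -4.34752 ∉ [0.2, 0.8) ⇒ out
candidate 8: (m,n)=(0,-3) → π∥ = 0-3·λ ≈ -12.70820, π⊥ = 0-3·λ' ≈ 0.70820 ∈ [0.2, 0.8) ⇒ IN Λ
candidate 9: (m,n)=(0,-5) → π∥ = 0-5·λ ≈ -21.18034, π⊥ = 0-5·λ' ≈ 1.18034 ∉ [0.2, 0.8) ⇒ out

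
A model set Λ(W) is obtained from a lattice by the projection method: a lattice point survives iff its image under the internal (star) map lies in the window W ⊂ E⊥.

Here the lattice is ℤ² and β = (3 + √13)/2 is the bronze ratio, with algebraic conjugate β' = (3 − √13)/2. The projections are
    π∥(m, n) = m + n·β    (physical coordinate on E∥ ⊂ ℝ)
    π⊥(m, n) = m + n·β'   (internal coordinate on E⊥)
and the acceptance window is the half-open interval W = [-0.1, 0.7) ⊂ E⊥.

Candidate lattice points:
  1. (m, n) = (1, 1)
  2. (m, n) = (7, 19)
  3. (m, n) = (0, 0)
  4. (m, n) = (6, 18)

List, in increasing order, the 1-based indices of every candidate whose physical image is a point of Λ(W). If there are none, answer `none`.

Numerically β ≈ 3.30278 and β' = −1/β ≈ -0.30278.
candidate 1: (m,n)=(1,1) → π∥ = 1+1·β ≈ 4.30278, π⊥ = 1+1·β' ≈ 0.69722 ∈ [-0.1, 0.7) ⇒ IN Λ
candidate 2: (m,n)=(7,19) → π∥ = 7+19·β ≈ 69.75274, π⊥ = 7+19·β' ≈ 1.24726 ∉ [-0.1, 0.7) ⇒ out
candidate 3: (m,n)=(0,0) → π∥ = 0+0·β ≈ 0.00000, π⊥ = 0+0·β' ≈ 0.00000 ∈ [-0.1, 0.7) ⇒ IN Λ
candidate 4: (m,n)=(6,18) → π∥ = 6+18·β ≈ 65.44996, π⊥ = 6+18·β' ≈ 0.55004 ∈ [-0.1, 0.7) ⇒ IN Λ

1, 3, 4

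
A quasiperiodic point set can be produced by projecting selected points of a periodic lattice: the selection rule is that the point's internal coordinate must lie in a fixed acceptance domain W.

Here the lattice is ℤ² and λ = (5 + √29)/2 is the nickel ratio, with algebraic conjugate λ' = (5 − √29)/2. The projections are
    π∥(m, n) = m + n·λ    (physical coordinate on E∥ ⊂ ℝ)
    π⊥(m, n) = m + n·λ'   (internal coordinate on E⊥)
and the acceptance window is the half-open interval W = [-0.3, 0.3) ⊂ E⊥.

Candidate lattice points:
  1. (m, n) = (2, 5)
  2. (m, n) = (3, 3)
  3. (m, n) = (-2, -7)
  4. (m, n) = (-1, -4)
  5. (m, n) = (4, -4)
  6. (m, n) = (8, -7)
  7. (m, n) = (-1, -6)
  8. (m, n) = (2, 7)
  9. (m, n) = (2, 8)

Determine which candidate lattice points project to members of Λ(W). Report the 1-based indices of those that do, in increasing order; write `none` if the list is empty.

4, 7

Compute λ' = (5−√29)/2 = -0.192582, so π⊥(m,n) = m -0.192582·n.
candidate 1: (m,n)=(2,5) → π∥ = 2+5·λ ≈ 27.962912, π⊥ = 2+5·λ' ≈ 1.037088 ∉ [-0.3, 0.3) ⇒ out
candidate 2: (m,n)=(3,3) → π∥ = 3+3·λ ≈ 18.577747, π⊥ = 3+3·λ' ≈ 2.422253 ∉ [-0.3, 0.3) ⇒ out
candidate 3: (m,n)=(-2,-7) → π∥ = -2-7·λ ≈ -38.348077, π⊥ = -2-7·λ' ≈ -0.651923 ∉ [-0.3, 0.3) ⇒ out
candidate 4: (m,n)=(-1,-4) → π∥ = -1-4·λ ≈ -21.770330, π⊥ = -1-4·λ' ≈ -0.229670 ∈ [-0.3, 0.3) ⇒ IN Λ
candidate 5: (m,n)=(4,-4) → π∥ = 4-4·λ ≈ -16.770330, π⊥ = 4-4·λ' ≈ 4.770330 ∉ [-0.3, 0.3) ⇒ out
candidate 6: (m,n)=(8,-7) → π∥ = 8-7·λ ≈ -28.348077, π⊥ = 8-7·λ' ≈ 9.348077 ∉ [-0.3, 0.3) ⇒ out
candidate 7: (m,n)=(-1,-6) → π∥ = -1-6·λ ≈ -32.155494, π⊥ = -1-6·λ' ≈ 0.155494 ∈ [-0.3, 0.3) ⇒ IN Λ
candidate 8: (m,n)=(2,7) → π∥ = 2+7·λ ≈ 38.348077, π⊥ = 2+7·λ' ≈ 0.651923 ∉ [-0.3, 0.3) ⇒ out
candidate 9: (m,n)=(2,8) → π∥ = 2+8·λ ≈ 43.540659, π⊥ = 2+8·λ' ≈ 0.459341 ∉ [-0.3, 0.3) ⇒ out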